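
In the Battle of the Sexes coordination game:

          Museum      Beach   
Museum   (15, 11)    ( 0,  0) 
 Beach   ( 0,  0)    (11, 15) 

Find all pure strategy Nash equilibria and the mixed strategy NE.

Pure NE: (Museum, Museum) and (Beach, Beach); Mixed NE: p = 0.5769, q = 0.4231

Work:
Check pure NE:
(Museum, Museum): (15, 11) - no unilateral deviation beneficial
(Beach, Beach): (11, 15) - no unilateral deviation beneficial
Mixed NE: P1 plays Museum with p = 0.5769, P2 plays Museum with q = 0.4231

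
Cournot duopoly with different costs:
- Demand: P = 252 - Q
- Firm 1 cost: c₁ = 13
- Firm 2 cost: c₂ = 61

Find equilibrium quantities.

q₁* = 95.67, q₂* = 47.67

Work:
Reaction: q₁ = (252 - 13 - q₂)/2
Reaction: q₂ = (252 - 61 - q₁)/2
Solve simultaneously:
q₁* = (252 - 2×13 + 61)/3 = 95.67
q₂* = (252 - 2×61 + 13)/3 = 47.67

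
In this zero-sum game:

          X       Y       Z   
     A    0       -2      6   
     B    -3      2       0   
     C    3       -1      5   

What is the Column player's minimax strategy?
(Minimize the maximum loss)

Column should play Y, value = 2

Work:
Column player minimizes Row's maximum payoff:
Column X: max payoff to Row = 3
Column Y: max payoff to Row = 2
Column Z: max payoff to Row = 6
Minimum is 2, achieved by column Y.
Minimax strategy: Y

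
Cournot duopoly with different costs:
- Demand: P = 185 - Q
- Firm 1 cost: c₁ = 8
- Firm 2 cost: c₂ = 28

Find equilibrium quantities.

q₁* = 65.67, q₂* = 45.67

Work:
Reaction: q₁ = (185 - 8 - q₂)/2
Reaction: q₂ = (185 - 28 - q₁)/2
Solve simultaneously:
q₁* = (185 - 2×8 + 28)/3 = 65.67
q₂* = (185 - 2×28 + 8)/3 = 45.67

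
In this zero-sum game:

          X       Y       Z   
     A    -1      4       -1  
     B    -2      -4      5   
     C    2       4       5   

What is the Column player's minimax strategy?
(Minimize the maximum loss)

Column should play X, value = 2

Work:
Column player minimizes Row's maximum payoff:
Column X: max payoff to Row = 2
Column Y: max payoff to Row = 4
Column Z: max payoff to Row = 5
Minimum is 2, achieved by column X.
Minimax strategy: X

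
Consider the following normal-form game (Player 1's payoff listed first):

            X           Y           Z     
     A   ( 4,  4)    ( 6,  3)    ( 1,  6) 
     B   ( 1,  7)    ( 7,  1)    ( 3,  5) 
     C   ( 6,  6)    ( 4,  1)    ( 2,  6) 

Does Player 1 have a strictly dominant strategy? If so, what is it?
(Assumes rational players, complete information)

No strictly dominant strategy exists for Player 1

Work:
A strategy strictly dominates another if it gives a strictly higher payoff against every opponent action. Compare each pair of P1's strategies column-by-column:
  A vs B: [4 vs 1, 6 vs 7, 1 vs 3] → A does not strictly dominate B (column Y: 6 ≤ 7)
  A vs C: [4 vs 6, 6 vs 4, 1 vs 2] → A does not strictly dominate C (column X: 4 ≤ 6)
  B vs A: [1 vs 4, 7 vs 6, 3 vs 1] → B does not strictly dominate A (column X: 1 ≤ 4)
  B vs C: [1 vs 6, 7 vs 4, 3 vs 2] → B does not strictly dominate C (column X: 1 ≤ 6)
  C vs A: [6 vs 4, 4 vs 6, 2 vs 1] → C does not strictly dominate A (column Y: 4 ≤ 6)
  C vs B: [6 vs 1, 4 vs 7, 2 vs 3] → C does not strictly dominate B (column Y: 4 ≤ 7)
No single strategy strictly dominates all others → no strictly dominant strategy.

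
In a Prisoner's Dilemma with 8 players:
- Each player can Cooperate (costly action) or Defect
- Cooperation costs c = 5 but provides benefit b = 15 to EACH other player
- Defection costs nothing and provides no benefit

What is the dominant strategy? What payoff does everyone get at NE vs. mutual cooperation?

Dominant: Defect; NE payoff = 0; Coop payoff = 100

Work:
Defect dominates (saves cost c = 5, benefit to others is external)
NE: All defect → everyone gets 0
If all cooperate: each receives (7)×15 - 5 = 100
Social dilemma: 100 > 0 but NE gives 0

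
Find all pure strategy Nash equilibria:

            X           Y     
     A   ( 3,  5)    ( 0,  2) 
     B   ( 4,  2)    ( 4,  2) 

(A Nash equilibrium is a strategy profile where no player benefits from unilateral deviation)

Nash equilibrium: (B, X), (B, Y)

Work:
Best responses:
  P1 vs X: payoffs [3, 4] → best response B (payoff 4)
  P1 vs Y: payoffs [0, 4] → best response B (payoff 4)
  P2 vs A: payoffs [5, 2] → best response X (payoff 5)
  P2 vs B: payoffs [2, 2] → best response X/Y (payoff 2)
Mutual best responses: (B,X), (B,Y) → Nash equilibria.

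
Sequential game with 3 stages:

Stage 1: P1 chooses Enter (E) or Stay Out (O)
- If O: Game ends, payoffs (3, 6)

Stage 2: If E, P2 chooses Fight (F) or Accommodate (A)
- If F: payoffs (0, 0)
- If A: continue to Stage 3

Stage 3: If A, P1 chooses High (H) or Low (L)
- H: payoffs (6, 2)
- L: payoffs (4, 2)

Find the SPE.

SPE: (E, A, H); Outcome (6, 2)

Work:
Stage 3: P1 chooses H (6 vs 4)
Stage 2: P2: F->0, A->2 (anticipating H). Choose A
Stage 1: P1: O->3, E->6 (anticipating A, H). Choose E
SPE path: E -> A -> H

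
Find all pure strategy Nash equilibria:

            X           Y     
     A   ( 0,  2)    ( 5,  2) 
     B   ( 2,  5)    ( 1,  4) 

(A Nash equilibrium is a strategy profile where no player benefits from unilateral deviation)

Nash equilibrium: (A, Y), (B, X)

Work:
Best responses:
  P1 vs X: payoffs [0, 2] → best response B (payoff 2)
  P1 vs Y: payoffs [5, 1] → best response A (payoff 5)
  P2 vs A: payoffs [2, 2] → best response X/Y (payoff 2)
  P2 vs B: payoffs [5, 4] → best response X (payoff 5)
Mutual best responses: (A,Y), (B,X) → Nash equilibria.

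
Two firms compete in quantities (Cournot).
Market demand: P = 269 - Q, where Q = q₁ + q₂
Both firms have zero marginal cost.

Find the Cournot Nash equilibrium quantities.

q₁* = q₂* = 89.67; P* = 89.67

Work:
Profit: π_i = P·q_i = (a - q_i - q_j)·q_i
FOC: ∂π_i/∂q_i = a - 2q_i - q_j = 0
Reaction function: q_i = (269 - q_j)/2
Symmetry: q* = 269/3 = 89.67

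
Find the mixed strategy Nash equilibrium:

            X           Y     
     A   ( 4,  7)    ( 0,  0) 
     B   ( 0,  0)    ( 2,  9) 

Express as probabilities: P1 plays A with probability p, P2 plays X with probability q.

p = 0.5625, q = 0.3333

Work:
Find probabilities that make opponent indifferent:
P2 chooses q to make P1 indifferent between A and B
P1 chooses p to make P2 indifferent between X and Y
Mixed NE: P1 plays (A: 0.5625, B: 0.4375), P2 plays (X: 0.3333, Y: 0.6667)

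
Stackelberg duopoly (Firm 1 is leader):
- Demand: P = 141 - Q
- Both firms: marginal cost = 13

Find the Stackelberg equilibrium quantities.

q₁* (leader) = 64.0, q₂* (follower) = 32.0

Work:
Follower's reaction: q₂ = (a - c - q₁)/2
Leader substitutes: π₁ = q₁·(a - q₁ - (a-c-q₁)/2 - c)
FOC: q₁* = (141 - 13)/2 = 64.00
Then: q₂* = (141 - 13 - 64.0)/2 = 32.00
Leader has first-mover advantage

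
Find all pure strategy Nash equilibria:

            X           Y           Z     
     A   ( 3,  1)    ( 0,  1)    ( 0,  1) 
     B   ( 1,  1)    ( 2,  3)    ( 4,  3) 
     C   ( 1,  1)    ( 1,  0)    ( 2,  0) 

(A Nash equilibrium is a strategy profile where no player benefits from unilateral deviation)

Nash equilibrium: (A, X), (B, Y), (B, Z)

Work:
Best responses:
  P1 vs X: payoffs [3, 1, 1] → best response A (payoff 3)
  P1 vs Y: payoffs [0, 2, 1] → best response B (payoff 2)
  P1 vs Z: payoffs [0, 4, 2] → best response B (payoff 4)
  P2 vs A: payoffs [1, 1, 1] → best response X/Y/Z (payoff 1)
  P2 vs B: payoffs [1, 3, 3] → best response Y/Z (payoff 3)
  P2 vs C: payoffs [1, 0, 0] → best response X (payoff 1)
Mutual best responses: (A,X), (B,Y), (B,Z) → Nash equilibria.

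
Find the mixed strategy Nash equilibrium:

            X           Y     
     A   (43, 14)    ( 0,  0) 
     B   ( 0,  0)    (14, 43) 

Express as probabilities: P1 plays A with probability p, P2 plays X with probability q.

p = 0.7544, q = 0.2456

Work:
Find probabilities that make opponent indifferent:
P2 chooses q to make P1 indifferent between A and B
P1 chooses p to make P2 indifferent between X and Y
Mixed NE: P1 plays (A: 0.7544, B: 0.2456), P2 plays (X: 0.2456, Y: 0.7544)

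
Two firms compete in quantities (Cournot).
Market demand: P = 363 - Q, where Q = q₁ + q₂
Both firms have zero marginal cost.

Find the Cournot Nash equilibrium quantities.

q₁* = q₂* = 121.0; P* = 121.0

Work:
Profit: π_i = P·q_i = (a - q_i - q_j)·q_i
FOC: ∂π_i/∂q_i = a - 2q_i - q_j = 0
Reaction function: q_i = (363 - q_j)/2
Symmetry: q* = 363/3 = 121.0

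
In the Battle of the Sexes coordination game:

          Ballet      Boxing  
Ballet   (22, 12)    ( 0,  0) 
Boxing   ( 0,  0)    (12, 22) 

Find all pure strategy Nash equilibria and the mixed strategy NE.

Pure NE: (Ballet, Ballet) and (Boxing, Boxing); Mixed NE: p = 0.6471, q = 0.3529

Work:
Check pure NE:
(Ballet, Ballet): (22, 12) - no unilateral deviation beneficial
(Boxing, Boxing): (12, 22) - no unilateral deviation beneficial
Mixed NE: P1 plays Ballet with p = 0.6471, P2 plays Ballet with q = 0.3529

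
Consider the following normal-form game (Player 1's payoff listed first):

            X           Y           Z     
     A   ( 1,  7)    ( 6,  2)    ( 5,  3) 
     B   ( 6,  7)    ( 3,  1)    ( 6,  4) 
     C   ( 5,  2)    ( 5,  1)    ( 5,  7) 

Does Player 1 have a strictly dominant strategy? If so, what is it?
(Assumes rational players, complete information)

No strictly dominant strategy exists for Player 1

Work:
A strategy strictly dominates another if it gives a strictly higher payoff against every opponent action. Compare each pair of P1's strategies column-by-column:
  A vs B: [1 vs 6, 6 vs 3, 5 vs 6] → A does not strictly dominate B (column X: 1 ≤ 6)
  A vs C: [1 vs 5, 6 vs 5, 5 vs 5] → A does not strictly dominate C (column X: 1 ≤ 5)
  B vs A: [6 vs 1, 3 vs 6, 6 vs 5] → B does not strictly dominate A (column Y: 3 ≤ 6)
  B vs C: [6 vs 5, 3 vs 5, 6 vs 5] → B does not strictly dominate C (column Y: 3 ≤ 5)
  C vs A: [5 vs 1, 5 vs 6, 5 vs 5] → C does not strictly dominate A (column Y: 5 ≤ 6)
  C vs B: [5 vs 6, 5 vs 3, 5 vs 6] → C does not strictly dominate B (column X: 5 ≤ 6)
No single strategy strictly dominates all others → no strictly dominant strategy.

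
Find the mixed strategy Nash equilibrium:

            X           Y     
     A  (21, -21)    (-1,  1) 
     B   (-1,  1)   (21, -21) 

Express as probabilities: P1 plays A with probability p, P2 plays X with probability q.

p = 0.5, q = 0.5

Work:
Find probabilities that make opponent indifferent:
P2 chooses q to make P1 indifferent between A and B
P1 chooses p to make P2 indifferent between X and Y
Mixed NE: P1 plays (A: 0.5, B: 0.5), P2 plays (X: 0.5, Y: 0.5)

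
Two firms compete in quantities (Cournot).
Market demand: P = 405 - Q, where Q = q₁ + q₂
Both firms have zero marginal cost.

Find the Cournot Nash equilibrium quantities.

q₁* = q₂* = 135.0; P* = 135.0

Work:
Profit: π_i = P·q_i = (a - q_i - q_j)·q_i
FOC: ∂π_i/∂q_i = a - 2q_i - q_j = 0
Reaction function: q_i = (405 - q_j)/2
Symmetry: q* = 405/3 = 135.0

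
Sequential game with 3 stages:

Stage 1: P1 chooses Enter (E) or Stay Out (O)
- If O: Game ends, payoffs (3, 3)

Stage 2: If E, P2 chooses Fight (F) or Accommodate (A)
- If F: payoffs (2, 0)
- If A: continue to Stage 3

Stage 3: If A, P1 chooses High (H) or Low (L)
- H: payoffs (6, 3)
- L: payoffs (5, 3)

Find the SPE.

SPE: (E, A, H); Outcome (6, 3)

Work:
Stage 3: P1 chooses H (6 vs 5)
Stage 2: P2: F->0, A->3 (anticipating H). Choose A
Stage 1: P1: O->3, E->6 (anticipating A, H). Choose E
SPE path: E -> A -> H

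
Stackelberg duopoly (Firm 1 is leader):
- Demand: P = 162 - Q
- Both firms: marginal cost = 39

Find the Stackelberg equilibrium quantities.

q₁* (leader) = 61.5, q₂* (follower) = 30.75

Work:
Follower's reaction: q₂ = (a - c - q₁)/2
Leader substitutes: π₁ = q₁·(a - q₁ - (a-c-q₁)/2 - c)
FOC: q₁* = (162 - 39)/2 = 61.50
Then: q₂* = (162 - 39 - 61.5)/2 = 30.75
Leader has first-mover advantage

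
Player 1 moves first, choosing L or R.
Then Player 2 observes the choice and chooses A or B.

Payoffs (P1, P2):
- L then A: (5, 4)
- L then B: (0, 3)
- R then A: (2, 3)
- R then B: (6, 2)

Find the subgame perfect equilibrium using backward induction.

P1 plays L, P2 plays A after L and A after R; Payoff (5, 4)

Work:
Backward induction:
After L: P2 chooses A → P1 gets 5
After R: P2 chooses A → P1 gets 2
P1 chooses L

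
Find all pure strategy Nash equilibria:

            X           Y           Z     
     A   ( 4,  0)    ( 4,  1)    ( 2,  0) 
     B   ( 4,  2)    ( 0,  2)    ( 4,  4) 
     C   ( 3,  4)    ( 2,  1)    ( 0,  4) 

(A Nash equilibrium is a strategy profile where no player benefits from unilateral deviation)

Nash equilibrium: (A, Y), (B, Z)

Work:
Best responses:
  P1 vs X: payoffs [4, 4, 3] → best response A/B (payoff 4)
  P1 vs Y: payoffs [4, 0, 2] → best response A (payoff 4)
  P1 vs Z: payoffs [2, 4, 0] → best response B (payoff 4)
  P2 vs A: payoffs [0, 1, 0] → best response Y (payoff 1)
  P2 vs B: payoffs [2, 2, 4] → best response Z (payoff 4)
  P2 vs C: payoffs [4, 1, 4] → best response X/Z (payoff 4)
Mutual best responses: (A,Y), (B,Z) → Nash equilibria.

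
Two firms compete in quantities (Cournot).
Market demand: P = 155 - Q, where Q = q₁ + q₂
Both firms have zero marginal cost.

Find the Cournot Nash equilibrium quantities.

q₁* = q₂* = 51.67; P* = 51.67

Work:
Profit: π_i = P·q_i = (a - q_i - q_j)·q_i
FOC: ∂π_i/∂q_i = a - 2q_i - q_j = 0
Reaction function: q_i = (155 - q_j)/2
Symmetry: q* = 155/3 = 51.67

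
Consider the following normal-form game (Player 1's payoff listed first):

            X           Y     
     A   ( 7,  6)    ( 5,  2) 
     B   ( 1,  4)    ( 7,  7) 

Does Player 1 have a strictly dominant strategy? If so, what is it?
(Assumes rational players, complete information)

No strictly dominant strategy exists for Player 1

Work:
A strategy strictly dominates another if it gives a strictly higher payoff against every opponent action. Compare each pair of P1's strategies column-by-column:
  A vs B: [7 vs 1, 5 vs 7] → A does not strictly dominate B (column Y: 5 ≤ 7)
  B vs A: [1 vs 7, 7 vs 5] → B does not strictly dominate A (column X: 1 ≤ 7)
No single strategy strictly dominates all others → no strictly dominant strategy.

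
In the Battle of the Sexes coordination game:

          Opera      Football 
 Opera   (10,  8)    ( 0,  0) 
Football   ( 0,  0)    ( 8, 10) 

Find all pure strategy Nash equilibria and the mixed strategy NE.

Pure NE: (Opera, Opera) and (Football, Football); Mixed NE: p = 0.5556, q = 0.4444

Work:
Check pure NE:
(Opera, Opera): (10, 8) - no unilateral deviation beneficial
(Football, Football): (8, 10) - no unilateral deviation beneficial
Mixed NE: P1 plays Opera with p = 0.5556, P2 plays Opera with q = 0.4444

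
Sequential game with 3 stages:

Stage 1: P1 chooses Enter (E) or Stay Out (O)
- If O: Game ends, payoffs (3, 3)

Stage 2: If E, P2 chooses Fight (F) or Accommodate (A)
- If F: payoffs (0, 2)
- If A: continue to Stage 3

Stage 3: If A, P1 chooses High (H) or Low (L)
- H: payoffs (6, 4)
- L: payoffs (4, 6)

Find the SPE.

SPE: (E, A, H); Outcome (6, 4)

Work:
Stage 3: P1 chooses H (6 vs 4)
Stage 2: P2: F->2, A->4 (anticipating H). Choose A
Stage 1: P1: O->3, E->6 (anticipating A, H). Choose E
SPE path: E -> A -> H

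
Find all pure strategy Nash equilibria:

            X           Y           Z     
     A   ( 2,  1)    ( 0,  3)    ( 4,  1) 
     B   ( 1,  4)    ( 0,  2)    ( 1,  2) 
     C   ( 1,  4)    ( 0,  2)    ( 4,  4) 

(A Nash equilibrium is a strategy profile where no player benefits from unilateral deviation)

Nash equilibrium: (A, Y), (C, Z)

Work:
Best responses:
  P1 vs X: payoffs [2, 1, 1] → best response A (payoff 2)
  P1 vs Y: payoffs [0, 0, 0] → best response A/B/C (payoff 0)
  P1 vs Z: payoffs [4, 1, 4] → best response A/C (payoff 4)
  P2 vs A: payoffs [1, 3, 1] → best response Y (payoff 3)
  P2 vs B: payoffs [4, 2, 2] → best response X (payoff 4)
  P2 vs C: payoffs [4, 2, 4] → best response X/Z (payoff 4)
Mutual best responses: (A,Y), (C,Z) → Nash equilibria.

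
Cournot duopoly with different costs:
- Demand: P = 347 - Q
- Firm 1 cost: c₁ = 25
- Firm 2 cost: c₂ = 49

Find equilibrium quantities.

q₁* = 115.33, q₂* = 91.33

Work:
Reaction: q₁ = (347 - 25 - q₂)/2
Reaction: q₂ = (347 - 49 - q₁)/2
Solve simultaneously:
q₁* = (347 - 2×25 + 49)/3 = 115.33
q₂* = (347 - 2×49 + 25)/3 = 91.33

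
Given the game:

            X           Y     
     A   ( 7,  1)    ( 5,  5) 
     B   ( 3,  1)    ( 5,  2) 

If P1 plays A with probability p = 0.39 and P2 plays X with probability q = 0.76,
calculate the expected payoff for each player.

E[P1] = 4.6656, E[P2] = 1.5208

Work:
E[P1] = p·q·π₁(A,X) + p·(1-q)·π₁(A,Y) + (1-p)·q·π₁(B,X) + (1-p)·(1-q)·π₁(B,Y)
= 0.39·0.76·7 + 0.39·0.24·5 + 0.61·0.76·3 + 0.61·0.24·5
= 4.6656

E[P2] = 1.5208 (similar calculation)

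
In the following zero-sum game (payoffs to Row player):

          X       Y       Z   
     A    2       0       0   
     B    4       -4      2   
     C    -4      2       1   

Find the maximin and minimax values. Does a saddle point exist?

Maximin = 0, Minimax = 2, Saddle: False

Work:
Row minimums: [0, -4, -4] → maximin = 0
Column maximums: [4, 2, 2] → minimax = 2
No saddle point (maximin ≠ minimax). Mixed strategy needed.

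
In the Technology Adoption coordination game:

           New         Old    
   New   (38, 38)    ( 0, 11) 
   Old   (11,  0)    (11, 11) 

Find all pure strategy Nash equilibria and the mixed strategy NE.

Pure NE: (New, New) and (Old, Old); Mixed NE: p = 0.2895, q = 0.2895

Work:
Check pure NE:
(New, New): (38, 38) - no unilateral deviation beneficial
(Old, Old): (11, 11) - no unilateral deviation beneficial
Mixed NE: P1 plays New with p = 0.2895, P2 plays New with q = 0.2895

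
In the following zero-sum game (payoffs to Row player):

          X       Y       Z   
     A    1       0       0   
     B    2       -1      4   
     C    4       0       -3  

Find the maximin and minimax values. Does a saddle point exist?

Maximin = 0, Minimax = 0, Saddle: True

Work:
Row minimums: [0, -1, -3] → maximin = 0
Column maximums: [4, 0, 4] → minimax = 0
Saddle point exists! Game value = 0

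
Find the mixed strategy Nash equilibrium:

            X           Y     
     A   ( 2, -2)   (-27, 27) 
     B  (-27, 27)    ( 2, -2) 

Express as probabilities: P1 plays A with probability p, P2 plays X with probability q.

p = 0.5, q = 0.5

Work:
Find probabilities that make opponent indifferent:
P2 chooses q to make P1 indifferent between A and B
P1 chooses p to make P2 indifferent between X and Y
Mixed NE: P1 plays (A: 0.5, B: 0.5), P2 plays (X: 0.5, Y: 0.5)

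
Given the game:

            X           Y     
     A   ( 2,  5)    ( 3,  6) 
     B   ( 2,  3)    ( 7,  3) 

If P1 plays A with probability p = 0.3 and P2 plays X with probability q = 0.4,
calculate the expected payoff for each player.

E[P1] = 4.28, E[P2] = 3.78

Work:
E[P1] = p·q·π₁(A,X) + p·(1-q)·π₁(A,Y) + (1-p)·q·π₁(B,X) + (1-p)·(1-q)·π₁(B,Y)
= 0.3·0.4·2 + 0.3·0.6·3 + 0.7·0.4·2 + 0.7·0.6·7
= 4.28

E[P2] = 3.78 (similar calculation)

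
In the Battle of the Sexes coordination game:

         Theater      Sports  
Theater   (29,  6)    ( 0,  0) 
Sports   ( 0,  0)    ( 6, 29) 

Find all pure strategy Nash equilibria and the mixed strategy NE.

Pure NE: (Theater, Theater) and (Sports, Sports); Mixed NE: p = 0.8286, q = 0.1714

Work:
Check pure NE:
(Theater, Theater): (29, 6) - no unilateral deviation beneficial
(Sports, Sports): (6, 29) - no unilateral deviation beneficial
Mixed NE: P1 plays Theater with p = 0.8286, P2 plays Theater with q = 0.1714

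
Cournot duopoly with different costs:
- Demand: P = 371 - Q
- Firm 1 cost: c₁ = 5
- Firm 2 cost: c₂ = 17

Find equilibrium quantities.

q₁* = 126.0, q₂* = 114.0

Work:
Reaction: q₁ = (371 - 5 - q₂)/2
Reaction: q₂ = (371 - 17 - q₁)/2
Solve simultaneously:
q₁* = (371 - 2×5 + 17)/3 = 126.0
q₂* = (371 - 2×17 + 5)/3 = 114.0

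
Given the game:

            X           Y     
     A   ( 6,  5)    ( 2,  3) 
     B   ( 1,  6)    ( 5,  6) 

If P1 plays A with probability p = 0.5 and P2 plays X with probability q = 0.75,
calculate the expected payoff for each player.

E[P1] = 3.5, E[P2] = 5.25

Work:
E[P1] = p·q·π₁(A,X) + p·(1-q)·π₁(A,Y) + (1-p)·q·π₁(B,X) + (1-p)·(1-q)·π₁(B,Y)
= 0.5·0.75·6 + 0.5·0.25·2 + 0.5·0.75·1 + 0.5·0.25·5
= 3.5

E[P2] = 5.25 (similar calculation)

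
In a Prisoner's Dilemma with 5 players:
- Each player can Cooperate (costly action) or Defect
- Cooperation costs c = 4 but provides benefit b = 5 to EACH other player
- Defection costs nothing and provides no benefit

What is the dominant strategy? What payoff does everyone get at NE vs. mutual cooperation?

Dominant: Defect; NE payoff = 0; Coop payoff = 16

Work:
Defect dominates (saves cost c = 4, benefit to others is external)
NE: All defect → everyone gets 0
If all cooperate: each receives (4)×5 - 4 = 16
Social dilemma: 16 > 0 but NE gives 0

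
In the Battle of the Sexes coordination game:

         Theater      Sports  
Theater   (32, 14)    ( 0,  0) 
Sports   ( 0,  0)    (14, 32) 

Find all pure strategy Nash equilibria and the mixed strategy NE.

Pure NE: (Theater, Theater) and (Sports, Sports); Mixed NE: p = 0.6957, q = 0.3043

Work:
Check pure NE:
(Theater, Theater): (32, 14) - no unilateral deviation beneficial
(Sports, Sports): (14, 32) - no unilateral deviation beneficial
Mixed NE: P1 plays Theater with p = 0.6957, P2 plays Theater with q = 0.3043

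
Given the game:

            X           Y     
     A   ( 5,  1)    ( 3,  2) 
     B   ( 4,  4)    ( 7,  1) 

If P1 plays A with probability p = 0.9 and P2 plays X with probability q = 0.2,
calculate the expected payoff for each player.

E[P1] = 3.7, E[P2] = 1.78

Work:
E[P1] = p·q·π₁(A,X) + p·(1-q)·π₁(A,Y) + (1-p)·q·π₁(B,X) + (1-p)·(1-q)·π₁(B,Y)
= 0.9·0.2·5 + 0.9·0.8·3 + 0.1·0.2·4 + 0.1·0.8·7
= 3.7

E[P2] = 1.78 (similar calculation)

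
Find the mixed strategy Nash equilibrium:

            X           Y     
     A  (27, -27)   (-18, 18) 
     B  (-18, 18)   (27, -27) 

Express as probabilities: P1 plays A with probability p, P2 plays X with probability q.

p = 0.5, q = 0.5

Work:
Find probabilities that make opponent indifferent:
P2 chooses q to make P1 indifferent between A and B
P1 chooses p to make P2 indifferent between X and Y
Mixed NE: P1 plays (A: 0.5, B: 0.5), P2 plays (X: 0.5, Y: 0.5)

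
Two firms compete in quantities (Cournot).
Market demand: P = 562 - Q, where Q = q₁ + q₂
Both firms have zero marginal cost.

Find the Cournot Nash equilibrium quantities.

q₁* = q₂* = 187.33; P* = 187.33

Work:
Profit: π_i = P·q_i = (a - q_i - q_j)·q_i
FOC: ∂π_i/∂q_i = a - 2q_i - q_j = 0
Reaction function: q_i = (562 - q_j)/2
Symmetry: q* = 562/3 = 187.33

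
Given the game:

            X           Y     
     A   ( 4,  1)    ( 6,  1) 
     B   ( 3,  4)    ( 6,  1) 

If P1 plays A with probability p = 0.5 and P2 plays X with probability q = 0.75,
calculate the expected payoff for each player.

E[P1] = 4.125, E[P2] = 2.125

Work:
E[P1] = p·q·π₁(A,X) + p·(1-q)·π₁(A,Y) + (1-p)·q·π₁(B,X) + (1-p)·(1-q)·π₁(B,Y)
= 0.5·0.75·4 + 0.5·0.25·6 + 0.5·0.75·3 + 0.5·0.25·6
= 4.125

E[P2] = 2.125 (similar calculation)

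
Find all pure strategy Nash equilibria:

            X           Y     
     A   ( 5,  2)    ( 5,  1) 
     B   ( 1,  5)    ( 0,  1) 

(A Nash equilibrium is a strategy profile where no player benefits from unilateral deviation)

Nash equilibrium: (A, X)

Work:
Best responses:
  P1 vs X: payoffs [5, 1] → best response A (payoff 5)
  P1 vs Y: payoffs [5, 0] → best response A (payoff 5)
  P2 vs A: payoffs [2, 1] → best response X (payoff 2)
  P2 vs B: payoffs [5, 1] → best response X (payoff 5)
Mutual best responses: (A,X) → Nash equilibria.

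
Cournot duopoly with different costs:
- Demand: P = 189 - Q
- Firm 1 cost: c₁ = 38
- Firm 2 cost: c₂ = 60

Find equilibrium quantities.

q₁* = 57.67, q₂* = 35.67

Work:
Reaction: q₁ = (189 - 38 - q₂)/2
Reaction: q₂ = (189 - 60 - q₁)/2
Solve simultaneously:
q₁* = (189 - 2×38 + 60)/3 = 57.67
q₂* = (189 - 2×60 + 38)/3 = 35.67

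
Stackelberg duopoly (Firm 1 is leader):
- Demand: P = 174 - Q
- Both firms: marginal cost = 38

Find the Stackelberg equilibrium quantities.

q₁* (leader) = 68.0, q₂* (follower) = 34.0

Work:
Follower's reaction: q₂ = (a - c - q₁)/2
Leader substitutes: π₁ = q₁·(a - q₁ - (a-c-q₁)/2 - c)
FOC: q₁* = (174 - 38)/2 = 68.00
Then: q₂* = (174 - 38 - 68.0)/2 = 34.00
Leader has first-mover advantage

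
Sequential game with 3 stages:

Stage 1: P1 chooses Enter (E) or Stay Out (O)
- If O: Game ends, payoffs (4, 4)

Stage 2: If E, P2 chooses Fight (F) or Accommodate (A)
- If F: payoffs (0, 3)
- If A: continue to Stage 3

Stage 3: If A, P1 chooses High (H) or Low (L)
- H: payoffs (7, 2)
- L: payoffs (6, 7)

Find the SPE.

SPE: (O, F, H); Outcome (4, 4)

Work:
Stage 3: P1 chooses H (7 vs 6)
Stage 2: P2: F->3, A->2 (anticipating H). Choose F
Stage 1: P1: O->4, E->0 (anticipating F, H). Choose O
SPE path: O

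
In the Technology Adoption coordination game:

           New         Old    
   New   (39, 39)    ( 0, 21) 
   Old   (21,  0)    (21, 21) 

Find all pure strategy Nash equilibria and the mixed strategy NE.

Pure NE: (New, New) and (Old, Old); Mixed NE: p = 0.5385, q = 0.5385

Work:
Check pure NE:
(New, New): (39, 39) - no unilateral deviation beneficial
(Old, Old): (21, 21) - no unilateral deviation beneficial
Mixed NE: P1 plays New with p = 0.5385, P2 plays New with q = 0.5385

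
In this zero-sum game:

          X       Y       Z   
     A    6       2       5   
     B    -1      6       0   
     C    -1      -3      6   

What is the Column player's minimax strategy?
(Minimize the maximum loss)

Column should play X or Y or Z (all achieve the minimum), value = 6

Work:
Column player minimizes Row's maximum payoff:
Column X: max payoff to Row = 6
Column Y: max payoff to Row = 6
Column Z: max payoff to Row = 6
Minimum is 6, achieved by columns X, Y, Z (tied).
Each of X or Y or Z is a minimax strategy.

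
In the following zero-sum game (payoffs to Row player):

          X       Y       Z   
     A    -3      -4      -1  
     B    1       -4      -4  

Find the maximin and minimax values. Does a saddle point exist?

Maximin = -4, Minimax = -4, Saddle: True

Work:
Row minimums: [-4, -4] → maximin = -4
Column maximums: [1, -4, -1] → minimax = -4
Saddle point exists! Game value = -4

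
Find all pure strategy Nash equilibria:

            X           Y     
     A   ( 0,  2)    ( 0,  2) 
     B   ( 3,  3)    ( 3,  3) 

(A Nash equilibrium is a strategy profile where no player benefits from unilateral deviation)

Nash equilibrium: (B, X), (B, Y)

Work:
Best responses:
  P1 vs X: payoffs [0, 3] → best response B (payoff 3)
  P1 vs Y: payoffs [0, 3] → best response B (payoff 3)
  P2 vs A: payoffs [2, 2] → best response X/Y (payoff 2)
  P2 vs B: payoffs [3, 3] → best response X/Y (payoff 3)
Mutual best responses: (B,X), (B,Y) → Nash equilibria.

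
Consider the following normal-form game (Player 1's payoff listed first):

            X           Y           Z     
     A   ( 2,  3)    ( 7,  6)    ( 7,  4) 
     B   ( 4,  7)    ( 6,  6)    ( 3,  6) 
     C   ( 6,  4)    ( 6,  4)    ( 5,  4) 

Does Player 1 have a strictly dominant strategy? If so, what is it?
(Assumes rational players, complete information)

No strictly dominant strategy exists for Player 1

Work:
A strategy strictly dominates another if it gives a strictly higher payoff against every opponent action. Compare each pair of P1's strategies column-by-column:
  A vs B: [2 vs 4, 7 vs 6, 7 vs 3] → A does not strictly dominate B (column X: 2 ≤ 4)
  A vs C: [2 vs 6, 7 vs 6, 7 vs 5] → A does not strictly dominate C (column X: 2 ≤ 6)
  B vs A: [4 vs 2, 6 vs 7, 3 vs 7] → B does not strictly dominate A (column Y: 6 ≤ 7)
  B vs C: [4 vs 6, 6 vs 6, 3 vs 5] → B does not strictly dominate C (column X: 4 ≤ 6)
  C vs A: [6 vs 2, 6 vs 7, 5 vs 7] → C does not strictly dominate A (column Y: 6 ≤ 7)
  C vs B: [6 vs 4, 6 vs 6, 5 vs 3] → C does not strictly dominate B (column Y: 6 ≤ 6)
No single strategy strictly dominates all others → no strictly dominant strategy.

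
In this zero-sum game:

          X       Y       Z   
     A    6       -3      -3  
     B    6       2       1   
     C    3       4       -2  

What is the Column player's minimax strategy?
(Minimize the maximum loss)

Column should play Z, value = 1

Work:
Column player minimizes Row's maximum payoff:
Column X: max payoff to Row = 6
Column Y: max payoff to Row = 4
Column Z: max payoff to Row = 1
Minimum is 1, achieved by column Z.
Minimax strategy: Z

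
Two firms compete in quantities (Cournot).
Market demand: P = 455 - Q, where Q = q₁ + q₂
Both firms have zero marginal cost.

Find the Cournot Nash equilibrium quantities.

q₁* = q₂* = 151.67; P* = 151.67

Work:
Profit: π_i = P·q_i = (a - q_i - q_j)·q_i
FOC: ∂π_i/∂q_i = a - 2q_i - q_j = 0
Reaction function: q_i = (455 - q_j)/2
Symmetry: q* = 455/3 = 151.67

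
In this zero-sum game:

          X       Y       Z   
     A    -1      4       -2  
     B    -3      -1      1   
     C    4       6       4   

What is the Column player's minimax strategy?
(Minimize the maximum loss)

Column should play X or Z (all achieve the minimum), value = 4

Work:
Column player minimizes Row's maximum payoff:
Column X: max payoff to Row = 4
Column Y: max payoff to Row = 6
Column Z: max payoff to Row = 4
Minimum is 4, achieved by columns X, Z (tied).
Each of X or Z is a minimax strategy.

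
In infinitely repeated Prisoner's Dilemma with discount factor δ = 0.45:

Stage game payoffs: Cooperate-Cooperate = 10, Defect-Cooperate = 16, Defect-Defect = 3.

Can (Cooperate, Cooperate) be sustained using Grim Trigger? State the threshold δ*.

δ* = 0.4615; since δ = 0.45 < 0.4615, cooperation cannot be sustained

Work:
For Grim Trigger:
Cooperate forever: 10/(1-δ)
Defect then punished: 16 + 3·δ/(1-δ)
Need: 10/(1-δ) ≥ 16 + 3·δ/(1-δ)
Solving: δ ≥ (T-R)/(T-P) = (16-10)/(16-3) = 0.4615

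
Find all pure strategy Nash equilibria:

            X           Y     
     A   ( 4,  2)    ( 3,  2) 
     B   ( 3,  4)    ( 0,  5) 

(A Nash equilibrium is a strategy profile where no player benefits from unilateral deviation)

Nash equilibrium: (A, X), (A, Y)

Work:
Best responses:
  P1 vs X: payoffs [4, 3] → best response A (payoff 4)
  P1 vs Y: payoffs [3, 0] → best response A (payoff 3)
  P2 vs A: payoffs [2, 2] → best response X/Y (payoff 2)
  P2 vs B: payoffs [4, 5] → best response Y (payoff 5)
Mutual best responses: (A,X), (A,Y) → Nash equilibria.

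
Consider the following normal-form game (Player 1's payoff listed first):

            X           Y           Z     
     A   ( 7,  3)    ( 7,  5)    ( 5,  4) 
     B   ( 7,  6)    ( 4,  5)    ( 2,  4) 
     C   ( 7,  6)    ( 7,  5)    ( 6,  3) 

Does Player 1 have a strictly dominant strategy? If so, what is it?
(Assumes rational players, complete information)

No strictly dominant strategy exists for Player 1

Work:
A strategy strictly dominates another if it gives a strictly higher payoff against every opponent action. Compare each pair of P1's strategies column-by-column:
  A vs B: [7 vs 7, 7 vs 4, 5 vs 2] → A does not strictly dominate B (column X: 7 ≤ 7)
  A vs C: [7 vs 7, 7 vs 7, 5 vs 6] → A does not strictly dominate C (column X: 7 ≤ 7)
  B vs A: [7 vs 7, 4 vs 7, 2 vs 5] → B does not strictly dominate A (column X: 7 ≤ 7)
  B vs C: [7 vs 7, 4 vs 7, 2 vs 6] → B does not strictly dominate C (column X: 7 ≤ 7)
  C vs A: [7 vs 7, 7 vs 7, 6 vs 5] → C does not strictly dominate A (column X: 7 ≤ 7)
  C vs B: [7 vs 7, 7 vs 4, 6 vs 2] → C does not strictly dominate B (column X: 7 ≤ 7)
No single strategy strictly dominates all others → no strictly dominant strategy.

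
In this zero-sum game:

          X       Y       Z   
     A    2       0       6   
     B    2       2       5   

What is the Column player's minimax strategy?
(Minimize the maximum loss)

Column should play X or Y (all achieve the minimum), value = 2

Work:
Column player minimizes Row's maximum payoff:
Column X: max payoff to Row = 2
Column Y: max payoff to Row = 2
Column Z: max payoff to Row = 6
Minimum is 2, achieved by columns X, Y (tied).
Each of X or Y is a minimax strategy.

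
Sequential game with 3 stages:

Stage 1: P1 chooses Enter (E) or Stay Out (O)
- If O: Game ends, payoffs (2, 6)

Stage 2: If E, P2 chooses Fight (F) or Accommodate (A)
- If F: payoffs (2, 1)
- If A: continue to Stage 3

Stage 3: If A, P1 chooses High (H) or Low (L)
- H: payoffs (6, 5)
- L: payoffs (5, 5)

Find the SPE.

SPE: (E, A, H); Outcome (6, 5)

Work:
Stage 3: P1 chooses H (6 vs 5)
Stage 2: P2: F->1, A->5 (anticipating H). Choose A
Stage 1: P1: O->2, E->6 (anticipating A, H). Choose E
SPE path: E -> A -> H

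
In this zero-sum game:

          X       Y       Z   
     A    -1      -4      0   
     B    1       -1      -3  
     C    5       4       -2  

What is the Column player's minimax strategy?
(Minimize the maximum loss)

Column should play Z, value = 0

Work:
Column player minimizes Row's maximum payoff:
Column X: max payoff to Row = 5
Column Y: max payoff to Row = 4
Column Z: max payoff to Row = 0
Minimum is 0, achieved by column Z.
Minimax strategy: Z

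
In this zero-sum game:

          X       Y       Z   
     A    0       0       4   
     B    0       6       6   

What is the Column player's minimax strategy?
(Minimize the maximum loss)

Column should play X, value = 0

Work:
Column player minimizes Row's maximum payoff:
Column X: max payoff to Row = 0
Column Y: max payoff to Row = 6
Column Z: max payoff to Row = 6
Minimum is 0, achieved by column X.
Minimax strategy: X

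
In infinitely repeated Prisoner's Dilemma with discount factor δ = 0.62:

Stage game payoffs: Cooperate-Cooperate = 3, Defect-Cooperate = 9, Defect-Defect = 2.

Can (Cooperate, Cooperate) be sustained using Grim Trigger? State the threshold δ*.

δ* = 0.8571; since δ = 0.62 < 0.8571, cooperation cannot be sustained

Work:
For Grim Trigger:
Cooperate forever: 3/(1-δ)
Defect then punished: 9 + 2·δ/(1-δ)
Need: 3/(1-δ) ≥ 9 + 2·δ/(1-δ)
Solving: δ ≥ (T-R)/(T-P) = (9-3)/(9-2) = 0.8571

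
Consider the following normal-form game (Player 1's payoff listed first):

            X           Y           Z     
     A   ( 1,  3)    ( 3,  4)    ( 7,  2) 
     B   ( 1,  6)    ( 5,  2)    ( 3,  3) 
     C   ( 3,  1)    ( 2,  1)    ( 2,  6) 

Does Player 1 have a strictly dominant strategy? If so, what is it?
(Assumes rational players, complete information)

No strictly dominant strategy exists for Player 1

Work:
A strategy strictly dominates another if it gives a strictly higher payoff against every opponent action. Compare each pair of P1's strategies column-by-column:
  A vs B: [1 vs 1, 3 vs 5, 7 vs 3] → A does not strictly dominate B (column X: 1 ≤ 1)
  A vs C: [1 vs 3, 3 vs 2, 7 vs 2] → A does not strictly dominate C (column X: 1 ≤ 3)
  B vs A: [1 vs 1, 5 vs 3, 3 vs 7] → B does not strictly dominate A (column X: 1 ≤ 1)
  B vs C: [1 vs 3, 5 vs 2, 3 vs 2] → B does not strictly dominate C (column X: 1 ≤ 3)
  C vs A: [3 vs 1, 2 vs 3, 2 vs 7] → C does not strictly dominate A (column Y: 2 ≤ 3)
  C vs B: [3 vs 1, 2 vs 5, 2 vs 3] → C does not strictly dominate B (column Y: 2 ≤ 5)
No single strategy strictly dominates all others → no strictly dominant strategy.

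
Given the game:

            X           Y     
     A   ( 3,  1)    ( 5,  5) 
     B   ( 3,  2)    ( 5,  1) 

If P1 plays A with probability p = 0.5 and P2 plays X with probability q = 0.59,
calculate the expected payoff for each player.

E[P1] = 3.82, E[P2] = 2.115

Work:
E[P1] = p·q·π₁(A,X) + p·(1-q)·π₁(A,Y) + (1-p)·q·π₁(B,X) + (1-p)·(1-q)·π₁(B,Y)
= 0.5·0.59·3 + 0.5·0.41·5 + 0.5·0.59·3 + 0.5·0.41·5
= 3.82

E[P2] = 2.115 (similar calculation)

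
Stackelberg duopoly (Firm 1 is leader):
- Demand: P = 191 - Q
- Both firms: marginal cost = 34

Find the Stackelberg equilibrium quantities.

q₁* (leader) = 78.5, q₂* (follower) = 39.25

Work:
Follower's reaction: q₂ = (a - c - q₁)/2
Leader substitutes: π₁ = q₁·(a - q₁ - (a-c-q₁)/2 - c)
FOC: q₁* = (191 - 34)/2 = 78.50
Then: q₂* = (191 - 34 - 78.5)/2 = 39.25
Leader has first-mover advantage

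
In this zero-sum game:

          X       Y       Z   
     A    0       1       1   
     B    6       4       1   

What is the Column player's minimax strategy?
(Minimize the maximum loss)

Column should play Z, value = 1

Work:
Column player minimizes Row's maximum payoff:
Column X: max payoff to Row = 6
Column Y: max payoff to Row = 4
Column Z: max payoff to Row = 1
Minimum is 1, achieved by column Z.
Minimax strategy: Z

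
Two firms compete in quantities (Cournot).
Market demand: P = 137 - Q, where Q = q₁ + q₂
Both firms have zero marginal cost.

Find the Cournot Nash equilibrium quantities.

q₁* = q₂* = 45.67; P* = 45.67

Work:
Profit: π_i = P·q_i = (a - q_i - q_j)·q_i
FOC: ∂π_i/∂q_i = a - 2q_i - q_j = 0
Reaction function: q_i = (137 - q_j)/2
Symmetry: q* = 137/3 = 45.67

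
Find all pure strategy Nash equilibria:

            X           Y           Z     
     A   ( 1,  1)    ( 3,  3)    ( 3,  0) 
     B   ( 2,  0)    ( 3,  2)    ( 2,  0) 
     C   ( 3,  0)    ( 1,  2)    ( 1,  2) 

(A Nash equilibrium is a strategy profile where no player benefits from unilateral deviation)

Nash equilibrium: (A, Y), (B, Y)

Work:
Best responses:
  P1 vs X: payoffs [1, 2, 3] → best response C (payoff 3)
  P1 vs Y: payoffs [3, 3, 1] → best response A/B (payoff 3)
  P1 vs Z: payoffs [3, 2, 1] → best response A (payoff 3)
  P2 vs A: payoffs [1, 3, 0] → best response Y (payoff 3)
  P2 vs B: payoffs [0, 2, 0] → best response Y (payoff 2)
  P2 vs C: payoffs [0, 2, 2] → best response Y/Z (payoff 2)
Mutual best responses: (A,Y), (B,Y) → Nash equilibria.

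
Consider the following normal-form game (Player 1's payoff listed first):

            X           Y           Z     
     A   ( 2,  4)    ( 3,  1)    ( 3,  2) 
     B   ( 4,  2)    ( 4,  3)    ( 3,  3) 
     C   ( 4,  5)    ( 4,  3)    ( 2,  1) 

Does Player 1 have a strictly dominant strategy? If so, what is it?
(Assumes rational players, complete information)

No strictly dominant strategy exists for Player 1

Work:
A strategy strictly dominates another if it gives a strictly higher payoff against every opponent action. Compare each pair of P1's strategies column-by-column:
  A vs B: [2 vs 4, 3 vs 4, 3 vs 3] → A does not strictly dominate B (column X: 2 ≤ 4)
  A vs C: [2 vs 4, 3 vs 4, 3 vs 2] → A does not strictly dominate C (column X: 2 ≤ 4)
  B vs A: [4 vs 2, 4 vs 3, 3 vs 3] → B does not strictly dominate A (column Z: 3 ≤ 3)
  B vs C: [4 vs 4, 4 vs 4, 3 vs 2] → B does not strictly dominate C (column X: 4 ≤ 4)
  C vs A: [4 vs 2, 4 vs 3, 2 vs 3] → C does not strictly dominate A (column Z: 2 ≤ 3)
  C vs B: [4 vs 4, 4 vs 4, 2 vs 3] → C does not strictly dominate B (column X: 4 ≤ 4)
No single strategy strictly dominates all others → no strictly dominant strategy.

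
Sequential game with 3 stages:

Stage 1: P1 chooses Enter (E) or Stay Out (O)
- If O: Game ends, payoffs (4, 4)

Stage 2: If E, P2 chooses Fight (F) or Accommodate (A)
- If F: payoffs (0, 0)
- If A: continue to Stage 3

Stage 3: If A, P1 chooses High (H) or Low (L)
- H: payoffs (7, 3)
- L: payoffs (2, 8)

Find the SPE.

SPE: (E, A, H); Outcome (7, 3)

Work:
Stage 3: P1 chooses H (7 vs 2)
Stage 2: P2: F->0, A->3 (anticipating H). Choose A
Stage 1: P1: O->4, E->7 (anticipating A, H). Choose E
SPE path: E -> A -> H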